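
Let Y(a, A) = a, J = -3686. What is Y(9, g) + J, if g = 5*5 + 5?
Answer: -3677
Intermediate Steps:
g = 30 (g = 25 + 5 = 30)
Y(9, g) + J = 9 - 3686 = -3677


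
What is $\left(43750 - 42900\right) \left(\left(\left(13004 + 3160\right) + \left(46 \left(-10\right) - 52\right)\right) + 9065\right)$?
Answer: $21009450$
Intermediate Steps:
$\left(43750 - 42900\right) \left(\left(\left(13004 + 3160\right) + \left(46 \left(-10\right) - 52\right)\right) + 9065\right) = 850 \left(\left(16164 - 512\right) + 9065\right) = 850 \left(15652 + 9065\right) = 850 \cdot 24717 = 21009450$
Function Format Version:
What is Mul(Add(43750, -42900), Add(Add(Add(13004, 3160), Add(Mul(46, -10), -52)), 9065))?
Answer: 21009450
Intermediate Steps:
Mul(Add(43750, -42900), Add(Add(Add(13004, 3160), Add(Mul(46, -10), -52)), 9065)) = Mul(850, Add(Add(16164, Add(-460, -52)), 9065)) = Mul(850, Add(Add(16164, -512), 9065)) = Mul(850, Add(15652, 9065)) = Mul(850, 24717) = 21009450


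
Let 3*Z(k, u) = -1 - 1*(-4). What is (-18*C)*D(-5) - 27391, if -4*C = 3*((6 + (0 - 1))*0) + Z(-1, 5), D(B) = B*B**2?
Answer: -55907/2 ≈ -27954.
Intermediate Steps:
Z(k, u) = 1 (Z(k, u) = (-1 - 1*(-4))/3 = (-1 + 4)/3 = (1/3)*3 = 1)
D(B) = B**3
C = -1/4 (C = -(3*((6 + (0 - 1))*0) + 1)/4 = -(3*((6 - 1)*0) + 1)/4 = -(3*(5*0) + 1)/4 = -(3*0 + 1)/4 = -(0 + 1)/4 = -1/4*1 = -1/4 ≈ -0.25000)
(-18*C)*D(-5) - 27391 = -18*(-1/4)*(-5)**3 - 27391 = (9/2)*(-125) - 27391 = -1125/2 - 27391 = -55907/2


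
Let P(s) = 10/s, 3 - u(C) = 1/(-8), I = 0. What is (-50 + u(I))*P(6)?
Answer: -625/8 ≈ -78.125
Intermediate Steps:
u(C) = 25/8 (u(C) = 3 - 1/(-8) = 3 - 1*(-⅛) = 3 + ⅛ = 25/8)
(-50 + u(I))*P(6) = (-50 + 25/8)*(10/6) = -1875/(4*6) = -375/8*5/3 = -625/8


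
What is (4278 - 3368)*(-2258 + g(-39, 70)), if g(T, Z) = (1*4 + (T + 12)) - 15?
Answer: -2089360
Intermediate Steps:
g(T, Z) = 1 + T (g(T, Z) = (4 + (12 + T)) - 15 = (16 + T) - 15 = 1 + T)
(4278 - 3368)*(-2258 + g(-39, 70)) = (4278 - 3368)*(-2258 + (1 - 39)) = 910*(-2258 - 38) = 910*(-2296) = -2089360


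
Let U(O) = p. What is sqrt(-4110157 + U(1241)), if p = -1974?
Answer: I*sqrt(4112131) ≈ 2027.8*I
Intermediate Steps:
U(O) = -1974
sqrt(-4110157 + U(1241)) = sqrt(-4110157 - 1974) = sqrt(-4112131) = I*sqrt(4112131)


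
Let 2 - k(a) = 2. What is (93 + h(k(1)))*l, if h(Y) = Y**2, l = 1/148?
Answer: 93/148 ≈ 0.62838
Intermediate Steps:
l = 1/148 ≈ 0.0067568
k(a) = 0 (k(a) = 2 - 1*2 = 2 - 2 = 0)
(93 + h(k(1)))*l = (93 + 0**2)*(1/148) = (93 + 0)*(1/148) = 93*(1/148) = 93/148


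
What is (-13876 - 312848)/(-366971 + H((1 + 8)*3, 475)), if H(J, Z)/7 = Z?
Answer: 163362/181823 ≈ 0.89847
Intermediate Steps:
H(J, Z) = 7*Z
(-13876 - 312848)/(-366971 + H((1 + 8)*3, 475)) = (-13876 - 312848)/(-366971 + 7*475) = -326724/(-366971 + 3325) = -326724/(-363646) = -326724*(-1/363646) = 163362/181823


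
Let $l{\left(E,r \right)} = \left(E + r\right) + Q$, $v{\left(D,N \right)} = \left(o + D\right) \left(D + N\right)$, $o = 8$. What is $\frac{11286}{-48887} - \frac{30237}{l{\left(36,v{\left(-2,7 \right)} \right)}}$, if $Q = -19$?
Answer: $- \frac{77827719}{120931} \approx -643.57$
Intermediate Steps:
$v{\left(D,N \right)} = \left(8 + D\right) \left(D + N\right)$
$l{\left(E,r \right)} = -19 + E + r$ ($l{\left(E,r \right)} = \left(E + r\right) - 19 = -19 + E + r$)
$\frac{11286}{-48887} - \frac{30237}{l{\left(36,v{\left(-2,7 \right)} \right)}} = \frac{11286}{-48887} - \frac{30237}{-19 + 36 + \left(\left(-2\right)^{2} + 8 \left(-2\right) + 8 \cdot 7 - 14\right)} = 11286 \left(- \frac{1}{48887}\right) - \frac{30237}{-19 + 36 + \left(4 - 16 + 56 - 14\right)} = - \frac{594}{2573} - \frac{30237}{-19 + 36 + 30} = - \frac{594}{2573} - \frac{30237}{47} = - \frac{77827719}{120931}$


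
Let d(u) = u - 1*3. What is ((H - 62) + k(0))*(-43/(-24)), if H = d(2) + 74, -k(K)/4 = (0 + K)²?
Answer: 473/24 ≈ 19.708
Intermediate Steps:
d(u) = -3 + u (d(u) = u - 3 = -3 + u)
k(K) = -4*K² (k(K) = -4*(0 + K)² = -4*K²)
H = 73 (H = (-3 + 2) + 74 = -1 + 74 = 73)
((H - 62) + k(0))*(-43/(-24)) = ((73 - 62) - 4*0²)*(-43/(-24)) = (11 - 4*0)*(-43*(-1/24)) = (11 + 0)*(43/24) = 11*(43/24) = 473/24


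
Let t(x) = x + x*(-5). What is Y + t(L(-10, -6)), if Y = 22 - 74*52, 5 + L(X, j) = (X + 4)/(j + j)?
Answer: -3808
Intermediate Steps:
L(X, j) = -5 + (4 + X)/(2*j) (L(X, j) = -5 + (X + 4)/(j + j) = -5 + (4 + X)/((2*j)) = -5 + (4 + X)*(1/(2*j)) = -5 + (4 + X)/(2*j))
Y = -3826 (Y = 22 - 3848 = -3826)
t(x) = -4*x (t(x) = x - 5*x = -4*x)
Y + t(L(-10, -6)) = -3826 - 2*(4 - 10 - 10*(-6))/(-6) = -3826 - 2*(-1)*(4 - 10 + 60)/6 = -3826 - 2*(-1)*54/6 = -3826 - 4*(-9/2) = -3826 + 18 = -3808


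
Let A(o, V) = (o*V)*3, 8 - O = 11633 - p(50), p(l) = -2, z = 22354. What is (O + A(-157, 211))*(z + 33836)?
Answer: -6237539520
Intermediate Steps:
O = -11627 (O = 8 - (11633 - 1*(-2)) = 8 - (11633 + 2) = 8 - 1*11635 = 8 - 11635 = -11627)
A(o, V) = 3*V*o (A(o, V) = (V*o)*3 = 3*V*o)
(O + A(-157, 211))*(z + 33836) = (-11627 + 3*211*(-157))*(22354 + 33836) = (-11627 - 99381)*56190 = -111008*56190 = -6237539520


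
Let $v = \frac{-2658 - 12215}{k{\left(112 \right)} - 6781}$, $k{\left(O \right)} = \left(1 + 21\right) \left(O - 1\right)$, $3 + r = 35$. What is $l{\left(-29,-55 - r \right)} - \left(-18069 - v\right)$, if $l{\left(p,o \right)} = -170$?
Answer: $\frac{77678634}{4339} \approx 17902.0$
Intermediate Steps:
$r = 32$ ($r = -3 + 35 = 32$)
$k{\left(O \right)} = -22 + 22 O$ ($k{\left(O \right)} = 22 \left(-1 + O\right) = -22 + 22 O$)
$v = \frac{14873}{4339}$ ($v = \frac{-2658 - 12215}{\left(-22 + 22 \cdot 112\right) - 6781} = - \frac{14873}{\left(-22 + 2464\right) - 6781} = - \frac{14873}{2442 - 6781} = - \frac{14873}{-4339} = \left(-14873\right) \left(- \frac{1}{4339}\right) = \frac{14873}{4339} \approx 3.4277$)
$l{\left(-29,-55 - r \right)} - \left(-18069 - v\right) = -170 - \left(-18069 - \frac{14873}{4339}\right) = -170 - - \frac{78416264}{4339} = -170 + \frac{78416264}{4339} = \frac{77678634}{4339}$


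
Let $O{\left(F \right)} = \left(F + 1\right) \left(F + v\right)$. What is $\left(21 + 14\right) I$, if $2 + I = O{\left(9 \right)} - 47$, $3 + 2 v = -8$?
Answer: $-490$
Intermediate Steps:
$v = - \frac{11}{2}$ ($v = - \frac{3}{2} + \frac{1}{2} \left(-8\right) = - \frac{3}{2} - 4 = - \frac{11}{2} \approx -5.5$)
$O{\left(F \right)} = \left(1 + F\right) \left(- \frac{11}{2} + F\right)$ ($O{\left(F \right)} = \left(F + 1\right) \left(F - \frac{11}{2}\right) = \left(1 + F\right) \left(- \frac{11}{2} + F\right)$)
$I = -14$ ($I = -2 - 12 = -14$)
$\left(21 + 14\right) I = \left(21 + 14\right) \left(-14\right) = 35 \left(-14\right) = -490$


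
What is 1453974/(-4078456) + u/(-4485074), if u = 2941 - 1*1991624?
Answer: 397393782343/4573044241436 ≈ 0.086899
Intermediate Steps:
u = -1988683 (u = 2941 - 1991624 = -1988683)
1453974/(-4078456) + u/(-4485074) = 1453974/(-4078456) - 1988683/(-4485074) = 1453974*(-1/4078456) - 1988683*(-1/4485074) = -726987/2039228 + 1988683/4485074 = 397393782343/4573044241436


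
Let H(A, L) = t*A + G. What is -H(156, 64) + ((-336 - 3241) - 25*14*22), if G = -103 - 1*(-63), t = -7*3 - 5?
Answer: -7181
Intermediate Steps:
t = -26 (t = -21 - 5 = -26)
G = -40 (G = -103 + 63 = -40)
H(A, L) = -40 - 26*A (H(A, L) = -26*A - 40 = -40 - 26*A)
-H(156, 64) + ((-336 - 3241) - 25*14*22) = -(-40 - 26*156) + ((-336 - 3241) - 25*14*22) = -(-40 - 4056) + (-3577 - 350*22) = -1*(-4096) + (-3577 - 7700) = 4096 - 11277 = -7181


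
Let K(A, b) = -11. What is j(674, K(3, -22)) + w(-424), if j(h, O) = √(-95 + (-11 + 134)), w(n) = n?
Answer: -424 + 2*√7 ≈ -418.71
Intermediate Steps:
j(h, O) = 2*√7 (j(h, O) = √(-95 + 123) = √28 = 2*√7)
j(674, K(3, -22)) + w(-424) = 2*√7 - 424 = -424 + 2*√7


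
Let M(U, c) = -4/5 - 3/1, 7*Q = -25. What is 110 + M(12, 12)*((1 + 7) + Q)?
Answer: 3261/35 ≈ 93.171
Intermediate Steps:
Q = -25/7 (Q = (⅐)*(-25) = -25/7 ≈ -3.5714)
M(U, c) = -19/5 (M(U, c) = -4*⅕ - 3*1 = -⅘ - 3 = -19/5)
110 + M(12, 12)*((1 + 7) + Q) = 110 - 19*((1 + 7) - 25/7)/5 = 110 - 19*(8 - 25/7)/5 = 110 - 19/5*31/7 = 110 - 589/35 = 3261/35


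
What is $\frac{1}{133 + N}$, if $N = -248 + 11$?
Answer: $- \frac{1}{104} \approx -0.0096154$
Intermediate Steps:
$N = -237$
$\frac{1}{133 + N} = \frac{1}{133 - 237} = \frac{1}{-104} = - \frac{1}{104}$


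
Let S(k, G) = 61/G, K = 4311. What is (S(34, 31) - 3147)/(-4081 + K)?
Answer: -48748/3565 ≈ -13.674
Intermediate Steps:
(S(34, 31) - 3147)/(-4081 + K) = (61/31 - 3147)/(-4081 + 4311) = (61*(1/31) - 3147)/230 = (61/31 - 3147)*(1/230) = -97496/31*1/230 = -48748/3565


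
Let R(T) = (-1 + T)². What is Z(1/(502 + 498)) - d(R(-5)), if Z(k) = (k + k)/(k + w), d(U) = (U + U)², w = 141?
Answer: -730949182/141001 ≈ -5184.0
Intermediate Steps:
d(U) = 4*U² (d(U) = (2*U)² = 4*U²)
Z(k) = 2*k/(141 + k) (Z(k) = (k + k)/(k + 141) = (2*k)/(141 + k) = 2*k/(141 + k))
Z(1/(502 + 498)) - d(R(-5)) = 2/((502 + 498)*(141 + 1/(502 + 498))) - 4*((-1 - 5)²)² = 2/(1000*(141 + 1/1000)) - 4*((-6)²)² = 2*(1/1000)/(141 + 1/1000) - 4*36² = 2*(1/1000)/(141001/1000) - 4*1296 = 2*(1/1000)*(1000/141001) - 1*5184 = 2/141001 - 5184 = -730949182/141001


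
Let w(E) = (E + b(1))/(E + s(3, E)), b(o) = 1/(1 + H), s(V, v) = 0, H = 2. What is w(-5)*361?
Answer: 5054/15 ≈ 336.93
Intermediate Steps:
b(o) = ⅓ (b(o) = 1/(1 + 2) = 1/3 = ⅓)
w(E) = (⅓ + E)/E (w(E) = (E + ⅓)/(E + 0) = (⅓ + E)/E)
w(-5)*361 = ((⅓ - 5)/(-5))*361 = -⅕*(-14/3)*361 = (14/15)*361 = 5054/15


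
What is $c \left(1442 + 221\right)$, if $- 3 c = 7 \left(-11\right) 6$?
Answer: $256102$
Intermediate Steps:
$c = 154$ ($c = - \frac{7 \left(-11\right) 6}{3} = - \frac{\left(-77\right) 6}{3} = \left(- \frac{1}{3}\right) \left(-462\right) = 154$)
$c \left(1442 + 221\right) = 154 \left(1442 + 221\right) = 154 \cdot 1663 = 256102$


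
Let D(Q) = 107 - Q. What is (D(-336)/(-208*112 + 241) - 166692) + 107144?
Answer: -1372879583/23055 ≈ -59548.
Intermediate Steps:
(D(-336)/(-208*112 + 241) - 166692) + 107144 = ((107 - 1*(-336))/(-208*112 + 241) - 166692) + 107144 = ((107 + 336)/(-23296 + 241) - 166692) + 107144 = (443/(-23055) - 166692) + 107144 = (443*(-1/23055) - 166692) + 107144 = (-443/23055 - 166692) + 107144 = -3843084503/23055 + 107144 = -1372879583/23055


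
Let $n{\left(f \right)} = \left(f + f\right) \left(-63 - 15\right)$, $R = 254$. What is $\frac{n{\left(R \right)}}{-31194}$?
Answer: $\frac{6604}{5199} \approx 1.2702$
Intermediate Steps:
$n{\left(f \right)} = - 156 f$ ($n{\left(f \right)} = 2 f \left(-78\right) = - 156 f$)
$\frac{n{\left(R \right)}}{-31194} = \frac{\left(-156\right) 254}{-31194} = \left(-39624\right) \left(- \frac{1}{31194}\right) = \frac{6604}{5199}$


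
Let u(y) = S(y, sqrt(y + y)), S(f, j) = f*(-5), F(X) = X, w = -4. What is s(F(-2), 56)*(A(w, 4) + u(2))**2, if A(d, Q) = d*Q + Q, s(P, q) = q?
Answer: 27104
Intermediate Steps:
S(f, j) = -5*f
A(d, Q) = Q + Q*d (A(d, Q) = Q*d + Q = Q + Q*d)
u(y) = -5*y
s(F(-2), 56)*(A(w, 4) + u(2))**2 = 56*(4*(1 - 4) - 5*2)**2 = 56*(4*(-3) - 10)**2 = 56*(-12 - 10)**2 = 56*(-22)**2 = 56*484 = 27104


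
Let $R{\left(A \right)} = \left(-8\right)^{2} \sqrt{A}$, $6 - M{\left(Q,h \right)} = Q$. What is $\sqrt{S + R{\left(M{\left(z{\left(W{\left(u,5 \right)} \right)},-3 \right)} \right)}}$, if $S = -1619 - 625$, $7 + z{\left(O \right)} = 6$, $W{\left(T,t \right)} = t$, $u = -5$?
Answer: $2 \sqrt{-561 + 16 \sqrt{7}} \approx 45.549 i$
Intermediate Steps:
$z{\left(O \right)} = -1$ ($z{\left(O \right)} = -7 + 6 = -1$)
$S = -2244$
$M{\left(Q,h \right)} = 6 - Q$
$R{\left(A \right)} = 64 \sqrt{A}$
$\sqrt{S + R{\left(M{\left(z{\left(W{\left(u,5 \right)} \right)},-3 \right)} \right)}} = \sqrt{-2244 + 64 \sqrt{6 - -1}} = \sqrt{-2244 + 64 \sqrt{6 + 1}} = \sqrt{-2244 + 64 \sqrt{7}}$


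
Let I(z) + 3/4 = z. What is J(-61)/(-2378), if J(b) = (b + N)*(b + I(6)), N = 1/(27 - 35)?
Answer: -109047/76096 ≈ -1.4330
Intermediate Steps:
I(z) = -¾ + z
N = -⅛ (N = 1/(-8) = -⅛ ≈ -0.12500)
J(b) = (-⅛ + b)*(21/4 + b) (J(b) = (b - ⅛)*(b + (-¾ + 6)) = (-⅛ + b)*(b + 21/4) = (-⅛ + b)*(21/4 + b))
J(-61)/(-2378) = (-21/32 + (-61)² + (41/8)*(-61))/(-2378) = (-21/32 + 3721 - 2501/8)*(-1/2378) = (109047/32)*(-1/2378) = -109047/76096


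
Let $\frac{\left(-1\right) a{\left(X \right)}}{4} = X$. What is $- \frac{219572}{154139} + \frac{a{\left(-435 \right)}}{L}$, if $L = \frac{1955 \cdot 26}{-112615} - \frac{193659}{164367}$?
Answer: $- \frac{19494472188292048}{18232940853931} \approx -1069.2$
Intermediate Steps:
$a{\left(X \right)} = - 4 X$
$L = - \frac{2010912193}{1234012647}$ ($L = 50830 \left(- \frac{1}{112615}\right) - \frac{64553}{54789} = - \frac{10166}{22523} - \frac{64553}{54789} = - \frac{2010912193}{1234012647} \approx -1.6296$)
$- \frac{219572}{154139} + \frac{a{\left(-435 \right)}}{L} = - \frac{219572}{154139} + \frac{\left(-4\right) \left(-435\right)}{- \frac{2010912193}{1234012647}} = \left(-219572\right) \frac{1}{154139} + 1740 \left(- \frac{1234012647}{2010912193}\right) = - \frac{12916}{9067} - \frac{2147182005780}{2010912193} = - \frac{19494472188292048}{18232940853931}$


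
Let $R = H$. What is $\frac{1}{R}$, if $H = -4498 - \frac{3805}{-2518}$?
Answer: $- \frac{2518}{11322159} \approx -0.0002224$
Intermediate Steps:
$H = - \frac{11322159}{2518}$ ($H = -4498 - - \frac{3805}{2518} = -4498 + \frac{3805}{2518} = - \frac{11322159}{2518} \approx -4496.5$)
$R = - \frac{11322159}{2518} \approx -4496.5$
$\frac{1}{R} = \frac{1}{- \frac{11322159}{2518}} = - \frac{2518}{11322159}$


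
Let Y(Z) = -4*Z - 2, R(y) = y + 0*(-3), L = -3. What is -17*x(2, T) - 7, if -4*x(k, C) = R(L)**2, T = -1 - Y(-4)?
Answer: 125/4 ≈ 31.250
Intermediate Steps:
R(y) = y (R(y) = y + 0 = y)
Y(Z) = -2 - 4*Z
T = -15 (T = -1 - (-2 - 4*(-4)) = -1 - (-2 + 16) = -1 - 1*14 = -1 - 14 = -15)
x(k, C) = -9/4 (x(k, C) = -1/4*(-3)**2 = -1/4*9 = -9/4)
-17*x(2, T) - 7 = -17*(-9/4) - 7 = 153/4 - 7 = 125/4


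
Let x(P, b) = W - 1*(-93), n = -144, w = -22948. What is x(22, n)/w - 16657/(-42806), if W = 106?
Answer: 186863221/491156044 ≈ 0.38046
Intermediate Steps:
x(P, b) = 199 (x(P, b) = 106 - 1*(-93) = 106 + 93 = 199)
x(22, n)/w - 16657/(-42806) = 199/(-22948) - 16657/(-42806) = 199*(-1/22948) - 16657*(-1/42806) = -199/22948 + 16657/42806 = 186863221/491156044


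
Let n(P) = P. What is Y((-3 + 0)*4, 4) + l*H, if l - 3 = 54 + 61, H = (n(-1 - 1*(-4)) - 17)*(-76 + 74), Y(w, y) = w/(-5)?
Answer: 16532/5 ≈ 3306.4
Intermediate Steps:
Y(w, y) = -w/5 (Y(w, y) = w*(-1/5) = -w/5)
H = 28 (H = ((-1 - 1*(-4)) - 17)*(-76 + 74) = ((-1 + 4) - 17)*(-2) = (3 - 17)*(-2) = -14*(-2) = 28)
l = 118 (l = 3 + (54 + 61) = 3 + 115 = 118)
Y((-3 + 0)*4, 4) + l*H = -(-3 + 0)*4/5 + 118*28 = -(-3)*4/5 + 3304 = -1/5*(-12) + 3304 = 12/5 + 3304 = 16532/5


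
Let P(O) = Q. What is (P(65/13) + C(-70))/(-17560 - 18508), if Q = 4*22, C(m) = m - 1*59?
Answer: 41/36068 ≈ 0.0011367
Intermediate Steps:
C(m) = -59 + m (C(m) = m - 59 = -59 + m)
Q = 88
P(O) = 88
(P(65/13) + C(-70))/(-17560 - 18508) = (88 + (-59 - 70))/(-17560 - 18508) = (88 - 129)/(-36068) = -41*(-1/36068) = 41/36068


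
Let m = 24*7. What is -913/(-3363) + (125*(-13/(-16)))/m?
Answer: 879891/1004416 ≈ 0.87602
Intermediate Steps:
m = 168
-913/(-3363) + (125*(-13/(-16)))/m = -913/(-3363) + (125*(-13/(-16)))/168 = -913*(-1/3363) + (125*(-13*(-1/16)))*(1/168) = 913/3363 + (125*(13/16))*(1/168) = 913/3363 + (1625/16)*(1/168) = 913/3363 + 1625/2688 = 879891/1004416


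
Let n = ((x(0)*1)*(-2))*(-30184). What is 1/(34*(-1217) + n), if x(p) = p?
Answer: -1/41378 ≈ -2.4167e-5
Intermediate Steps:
n = 0 (n = ((0*1)*(-2))*(-30184) = (0*(-2))*(-30184) = 0*(-30184) = 0)
1/(34*(-1217) + n) = 1/(34*(-1217) + 0) = 1/(-41378 + 0) = 1/(-41378) = -1/41378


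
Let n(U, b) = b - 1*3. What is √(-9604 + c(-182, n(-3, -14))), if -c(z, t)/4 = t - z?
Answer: 2*I*√2566 ≈ 101.31*I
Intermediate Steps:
n(U, b) = -3 + b (n(U, b) = b - 3 = -3 + b)
c(z, t) = -4*t + 4*z (c(z, t) = -4*(t - z) = -4*t + 4*z)
√(-9604 + c(-182, n(-3, -14))) = √(-9604 + (-4*(-3 - 14) + 4*(-182))) = √(-9604 + (-4*(-17) - 728)) = √(-9604 + (68 - 728)) = √(-9604 - 660) = √(-10264) = 2*I*√2566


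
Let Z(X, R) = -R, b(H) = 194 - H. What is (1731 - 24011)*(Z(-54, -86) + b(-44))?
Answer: -7218720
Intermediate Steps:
(1731 - 24011)*(Z(-54, -86) + b(-44)) = (1731 - 24011)*(-1*(-86) + (194 - 1*(-44))) = -22280*(86 + (194 + 44)) = -22280*(86 + 238) = -22280*324 = -7218720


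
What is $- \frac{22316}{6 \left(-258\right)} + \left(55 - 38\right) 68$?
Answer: $\frac{452951}{387} \approx 1170.4$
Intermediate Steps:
$- \frac{22316}{6 \left(-258\right)} + \left(55 - 38\right) 68 = - \frac{22316}{-1548} + 17 \cdot 68 = \left(-22316\right) \left(- \frac{1}{1548}\right) + 1156 = \frac{5579}{387} + 1156 = \frac{452951}{387}$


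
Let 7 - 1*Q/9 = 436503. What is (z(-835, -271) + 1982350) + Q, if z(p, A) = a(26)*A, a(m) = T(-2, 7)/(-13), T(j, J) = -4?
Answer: -25300566/13 ≈ -1.9462e+6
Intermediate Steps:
Q = -3928464 (Q = 63 - 9*436503 = 63 - 3928527 = -3928464)
a(m) = 4/13 (a(m) = -4/(-13) = -4*(-1/13) = 4/13)
z(p, A) = 4*A/13
(z(-835, -271) + 1982350) + Q = ((4/13)*(-271) + 1982350) - 3928464 = (-1084/13 + 1982350) - 3928464 = 25769466/13 - 3928464 = -25300566/13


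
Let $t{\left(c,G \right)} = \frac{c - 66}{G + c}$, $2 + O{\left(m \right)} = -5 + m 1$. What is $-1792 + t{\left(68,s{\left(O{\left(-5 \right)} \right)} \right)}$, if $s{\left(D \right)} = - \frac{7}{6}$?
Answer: $- \frac{718580}{401} \approx -1792.0$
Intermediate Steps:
$O{\left(m \right)} = -7 + m$ ($O{\left(m \right)} = -2 + \left(-5 + m 1\right) = -2 + \left(-5 + m\right) = -7 + m$)
$s{\left(D \right)} = - \frac{7}{6}$ ($s{\left(D \right)} = \left(-7\right) \frac{1}{6} = - \frac{7}{6}$)
$t{\left(c,G \right)} = \frac{-66 + c}{G + c}$
$-1792 + t{\left(68,s{\left(O{\left(-5 \right)} \right)} \right)} = -1792 + \frac{-66 + 68}{- \frac{7}{6} + 68} = -1792 + \frac{1}{\frac{401}{6}} \cdot 2 = -1792 + \frac{6}{401} \cdot 2 = -1792 + \frac{12}{401} = - \frac{718580}{401}$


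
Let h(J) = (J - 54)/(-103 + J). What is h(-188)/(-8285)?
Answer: -242/2410935 ≈ -0.00010038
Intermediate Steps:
h(J) = (-54 + J)/(-103 + J)
h(-188)/(-8285) = ((-54 - 188)/(-103 - 188))/(-8285) = (-242/(-291))*(-1/8285) = -1/291*(-242)*(-1/8285) = (242/291)*(-1/8285) = -242/2410935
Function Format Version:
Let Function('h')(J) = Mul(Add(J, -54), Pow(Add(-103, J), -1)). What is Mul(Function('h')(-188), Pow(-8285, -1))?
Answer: Rational(-242, 2410935) ≈ -0.00010038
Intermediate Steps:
Function('h')(J) = Mul(Pow(Add(-103, J), -1), Add(-54, J)) (Function('h')(J) = Mul(Add(-54, J), Pow(Add(-103, J), -1)) = Mul(Pow(Add(-103, J), -1), Add(-54, J)))
Mul(Function('h')(-188), Pow(-8285, -1)) = Mul(Mul(Pow(Add(-103, -188), -1), Add(-54, -188)), Pow(-8285, -1)) = Mul(Mul(Pow(-291, -1), -242), Rational(-1, 8285)) = Mul(Mul(Rational(-1, 291), -242), Rational(-1, 8285)) = Mul(Rational(242, 291), Rational(-1, 8285)) = Rational(-242, 2410935)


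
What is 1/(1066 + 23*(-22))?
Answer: 1/560 ≈ 0.0017857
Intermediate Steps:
1/(1066 + 23*(-22)) = 1/(1066 - 506) = 1/560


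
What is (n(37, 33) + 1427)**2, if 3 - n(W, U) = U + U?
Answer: 1860496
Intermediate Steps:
n(W, U) = 3 - 2*U (n(W, U) = 3 - (U + U) = 3 - 2*U)
(n(37, 33) + 1427)**2 = ((3 - 2*33) + 1427)**2 = ((3 - 66) + 1427)**2 = (-63 + 1427)**2 = 1364**2 = 1860496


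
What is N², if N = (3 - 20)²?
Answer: 83521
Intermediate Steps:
N = 289 (N = (-17)² = 289)
N² = 289² = 83521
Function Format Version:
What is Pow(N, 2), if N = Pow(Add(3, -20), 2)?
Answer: 83521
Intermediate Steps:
N = 289 (N = Pow(-17, 2) = 289)
Pow(N, 2) = Pow(289, 2) = 83521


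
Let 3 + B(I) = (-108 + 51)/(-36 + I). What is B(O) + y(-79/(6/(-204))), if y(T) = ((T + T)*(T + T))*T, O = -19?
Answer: 4263249068212/55 ≈ 7.7514e+10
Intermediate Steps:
y(T) = 4*T**3 (y(T) = ((2*T)*(2*T))*T = (4*T**2)*T = 4*T**3)
B(I) = -3 - 57/(-36 + I) (B(I) = -3 + (-108 + 51)/(-36 + I) = -3 - 57/(-36 + I))
B(O) + y(-79/(6/(-204))) = 3*(17 - 1*(-19))/(-36 - 19) + 4*(-79/(6/(-204)))**3 = 3*(17 + 19)/(-55) + 4*(-79/(6*(-1/204)))**3 = 3*(-1/55)*36 + 4*(-79/(-1/34))**3 = -108/55 + 4*(-79*(-34))**3 = -108/55 + 4*2686**3 = -108/55 + 4*19378404856 = -108/55 + 77513619424 = 4263249068212/55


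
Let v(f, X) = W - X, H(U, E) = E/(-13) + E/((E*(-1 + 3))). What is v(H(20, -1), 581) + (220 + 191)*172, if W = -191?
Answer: 69920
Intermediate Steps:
H(U, E) = ½ - E/13 (H(U, E) = E*(-1/13) + E/((E*2)) = -E/13 + E/((2*E)) = -E/13 + E*(1/(2*E)) = -E/13 + ½ = ½ - E/13)
v(f, X) = -191 - X
v(H(20, -1), 581) + (220 + 191)*172 = (-191 - 1*581) + (220 + 191)*172 = (-191 - 581) + 411*172 = -772 + 70692 = 69920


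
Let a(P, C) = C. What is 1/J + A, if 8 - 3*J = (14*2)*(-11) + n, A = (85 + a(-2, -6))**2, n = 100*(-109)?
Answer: 69999059/11216 ≈ 6241.0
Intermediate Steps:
n = -10900
A = 6241 (A = (85 - 6)**2 = 79**2 = 6241)
J = 11216/3 (J = 8/3 - ((14*2)*(-11) - 10900)/3 = 8/3 - (28*(-11) - 10900)/3 = 8/3 - (-308 - 10900)/3 = 8/3 - 1/3*(-11208) = 8/3 + 3736 = 11216/3 ≈ 3738.7)
1/J + A = 1/(11216/3) + 6241 = 3/11216 + 6241 = 69999059/11216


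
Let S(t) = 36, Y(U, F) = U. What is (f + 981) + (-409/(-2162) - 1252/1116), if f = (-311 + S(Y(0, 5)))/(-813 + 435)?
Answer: 6211941514/6333579 ≈ 980.79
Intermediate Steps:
f = 275/378 (f = (-311 + 36)/(-813 + 435) = -275/(-378) = -275*(-1/378) = 275/378 ≈ 0.72751)
(f + 981) + (-409/(-2162) - 1252/1116) = (275/378 + 981) + (-409/(-2162) - 1252/1116) = 371093/378 + (-409*(-1/2162) - 1252*1/1116) = 371093/378 + (409/2162 - 313/279) = 371093/378 - 562595/603198 = 6211941514/6333579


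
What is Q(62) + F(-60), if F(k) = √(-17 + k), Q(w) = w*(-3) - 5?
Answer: -191 + I*√77 ≈ -191.0 + 8.775*I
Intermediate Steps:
Q(w) = -5 - 3*w (Q(w) = -3*w - 5 = -5 - 3*w)
Q(62) + F(-60) = (-5 - 3*62) + √(-17 - 60) = (-5 - 186) + √(-77) = -191 + I*√77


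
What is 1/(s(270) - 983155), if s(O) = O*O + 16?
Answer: -1/910239 ≈ -1.0986e-6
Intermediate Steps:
s(O) = 16 + O² (s(O) = O² + 16 = 16 + O²)
1/(s(270) - 983155) = 1/((16 + 270²) - 983155) = 1/((16 + 72900) - 983155) = 1/(72916 - 983155) = 1/(-910239) = -1/910239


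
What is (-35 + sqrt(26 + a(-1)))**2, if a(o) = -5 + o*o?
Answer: (35 - sqrt(22))**2 ≈ 918.67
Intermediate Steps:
a(o) = -5 + o**2
(-35 + sqrt(26 + a(-1)))**2 = (-35 + sqrt(26 + (-5 + (-1)**2)))**2 = (-35 + sqrt(26 + (-5 + 1)))**2 = (-35 + sqrt(26 - 4))**2 = (-35 + sqrt(22))**2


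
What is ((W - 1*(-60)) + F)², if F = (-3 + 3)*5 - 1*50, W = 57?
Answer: 4489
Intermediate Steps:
F = -50 (F = 0*5 - 50 = 0 - 50 = -50)
((W - 1*(-60)) + F)² = ((57 - 1*(-60)) - 50)² = ((57 + 60) - 50)² = (117 - 50)² = 67² = 4489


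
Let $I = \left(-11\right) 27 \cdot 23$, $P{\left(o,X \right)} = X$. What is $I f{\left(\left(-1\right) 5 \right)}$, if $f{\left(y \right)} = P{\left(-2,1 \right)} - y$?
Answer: $-40986$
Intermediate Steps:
$f{\left(y \right)} = 1 - y$
$I = -6831$ ($I = \left(-297\right) 23 = -6831$)
$I f{\left(\left(-1\right) 5 \right)} = - 6831 \left(1 - \left(-1\right) 5\right) = - 6831 \left(1 - -5\right) = - 6831 \left(1 + 5\right) = \left(-6831\right) 6 = -40986$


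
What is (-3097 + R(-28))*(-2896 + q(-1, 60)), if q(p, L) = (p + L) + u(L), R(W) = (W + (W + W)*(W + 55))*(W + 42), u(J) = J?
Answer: 68472489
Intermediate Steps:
R(W) = (42 + W)*(W + 2*W*(55 + W)) (R(W) = (W + (2*W)*(55 + W))*(42 + W) = (W + 2*W*(55 + W))*(42 + W) = (42 + W)*(W + 2*W*(55 + W)))
q(p, L) = p + 2*L (q(p, L) = (p + L) + L = (L + p) + L = p + 2*L)
(-3097 + R(-28))*(-2896 + q(-1, 60)) = (-3097 - 28*(4662 + 2*(-28)**2 + 195*(-28)))*(-2896 + (-1 + 2*60)) = (-3097 - 28*(4662 + 2*784 - 5460))*(-2896 + (-1 + 120)) = (-3097 - 28*(4662 + 1568 - 5460))*(-2896 + 119) = (-3097 - 28*770)*(-2777) = (-3097 - 21560)*(-2777) = -24657*(-2777) = 68472489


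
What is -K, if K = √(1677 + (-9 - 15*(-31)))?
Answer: -3*√237 ≈ -46.184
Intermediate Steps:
K = 3*√237 (K = √(1677 + (-9 + 465)) = √(1677 + 456) = √2133 = 3*√237 ≈ 46.184)
-K = -3*√237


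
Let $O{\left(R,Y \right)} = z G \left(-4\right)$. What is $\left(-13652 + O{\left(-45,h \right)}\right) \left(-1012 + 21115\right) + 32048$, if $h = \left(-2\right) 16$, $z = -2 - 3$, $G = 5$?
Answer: $-272403808$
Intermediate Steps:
$z = -5$
$h = -32$
$O{\left(R,Y \right)} = 100$ ($O{\left(R,Y \right)} = \left(-5\right) 5 \left(-4\right) = \left(-25\right) \left(-4\right) = 100$)
$\left(-13652 + O{\left(-45,h \right)}\right) \left(-1012 + 21115\right) + 32048 = \left(-13652 + 100\right) \left(-1012 + 21115\right) + 32048 = \left(-13552\right) 20103 + 32048 = -272435856 + 32048 = -272403808$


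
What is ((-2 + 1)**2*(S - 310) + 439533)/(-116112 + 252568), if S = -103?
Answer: 54890/17057 ≈ 3.2180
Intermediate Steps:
((-2 + 1)**2*(S - 310) + 439533)/(-116112 + 252568) = ((-2 + 1)**2*(-103 - 310) + 439533)/(-116112 + 252568) = ((-1)**2*(-413) + 439533)/136456 = (1*(-413) + 439533)*(1/136456) = (-413 + 439533)*(1/136456) = 439120*(1/136456) = 54890/17057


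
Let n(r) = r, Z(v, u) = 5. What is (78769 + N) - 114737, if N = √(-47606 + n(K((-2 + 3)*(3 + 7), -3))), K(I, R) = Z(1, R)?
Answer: -35968 + 3*I*√5289 ≈ -35968.0 + 218.18*I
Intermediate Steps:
K(I, R) = 5
N = 3*I*√5289 (N = √(-47606 + 5) = √(-47601) = 3*I*√5289 ≈ 218.18*I)
(78769 + N) - 114737 = (78769 + 3*I*√5289) - 114737 = -35968 + 3*I*√5289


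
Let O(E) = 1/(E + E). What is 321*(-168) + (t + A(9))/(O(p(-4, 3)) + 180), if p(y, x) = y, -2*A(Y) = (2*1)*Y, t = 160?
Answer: -77601184/1439 ≈ -53927.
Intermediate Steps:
A(Y) = -Y (A(Y) = -2*1*Y/2 = -Y)
O(E) = 1/(2*E)
321*(-168) + (t + A(9))/(O(p(-4, 3)) + 180) = 321*(-168) + (160 - 1*9)/((½)/(-4) + 180) = -53928 + (160 - 9)/((½)*(-¼) + 180) = -53928 + 151/(-⅛ + 180) = -53928 + 151/(1439/8) = -53928 + 151*(8/1439) = -53928 + 1208/1439 = -77601184/1439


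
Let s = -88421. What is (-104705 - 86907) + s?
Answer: -280033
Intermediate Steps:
(-104705 - 86907) + s = (-104705 - 86907) - 88421 = -191612 - 88421 = -280033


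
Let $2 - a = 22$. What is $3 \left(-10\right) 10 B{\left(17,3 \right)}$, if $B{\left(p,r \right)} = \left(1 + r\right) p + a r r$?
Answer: $33600$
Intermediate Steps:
$a = -20$ ($a = 2 - 22 = -20$)
$B{\left(p,r \right)} = - 20 r^{2} + p \left(1 + r\right)$ ($B{\left(p,r \right)} = \left(1 + r\right) p + - 20 r r = p \left(1 + r\right) - 20 r^{2} = - 20 r^{2} + p \left(1 + r\right)$)
$3 \left(-10\right) 10 B{\left(17,3 \right)} = 3 \left(-10\right) 10 \left(17 - 20 \cdot 3^{2} + 17 \cdot 3\right) = \left(-30\right) 10 \left(17 - 180 + 51\right) = - 300 \left(17 - 180 + 51\right) = \left(-300\right) \left(-112\right) = 33600$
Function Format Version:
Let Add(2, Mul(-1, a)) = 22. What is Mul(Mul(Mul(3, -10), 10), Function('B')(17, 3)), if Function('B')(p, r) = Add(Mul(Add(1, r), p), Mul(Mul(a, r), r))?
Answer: 33600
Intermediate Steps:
a = -20 (a = Add(2, Mul(-1, 22)) = Add(2, -22) = -20)
Function('B')(p, r) = Add(Mul(-20, Pow(r, 2)), Mul(p, Add(1, r))) (Function('B')(p, r) = Add(Mul(Add(1, r), p), Mul(Mul(-20, r), r)) = Add(Mul(p, Add(1, r)), Mul(-20, Pow(r, 2))) = Add(Mul(-20, Pow(r, 2)), Mul(p, Add(1, r))))
Mul(Mul(Mul(3, -10), 10), Function('B')(17, 3)) = Mul(Mul(Mul(3, -10), 10), Add(17, Mul(-20, Pow(3, 2)), Mul(17, 3))) = Mul(Mul(-30, 10), Add(17, Mul(-20, 9), 51)) = Mul(-300, Add(17, -180, 51)) = Mul(-300, -112) = 33600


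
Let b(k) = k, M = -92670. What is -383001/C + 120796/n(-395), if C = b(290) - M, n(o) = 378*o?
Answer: -139622603/28326240 ≈ -4.9291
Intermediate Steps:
C = 92960 (C = 290 - 1*(-92670) = 290 + 92670 = 92960)
-383001/C + 120796/n(-395) = -383001/92960 + 120796/((378*(-395))) = -383001*1/92960 + 120796/(-149310) = -383001/92960 + 120796*(-1/149310) = -383001/92960 - 60398/74655 = -139622603/28326240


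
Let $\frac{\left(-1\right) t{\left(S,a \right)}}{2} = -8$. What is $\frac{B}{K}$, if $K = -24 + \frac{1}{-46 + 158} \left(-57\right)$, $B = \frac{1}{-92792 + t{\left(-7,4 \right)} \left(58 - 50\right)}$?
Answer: $\frac{14}{31795335} \approx 4.4032 \cdot 10^{-7}$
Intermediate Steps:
$t{\left(S,a \right)} = 16$ ($t{\left(S,a \right)} = \left(-2\right) \left(-8\right) = 16$)
$B = - \frac{1}{92664}$ ($B = \frac{1}{-92792 + 16 \left(58 - 50\right)} = \frac{1}{-92792 + 16 \cdot 8} = \frac{1}{-92792 + 128} = \frac{1}{-92664} = - \frac{1}{92664} \approx -1.0792 \cdot 10^{-5}$)
$K = - \frac{2745}{112}$ ($K = -24 + \frac{1}{112} \left(-57\right) = -24 - \frac{57}{112} = - \frac{2745}{112} \approx -24.509$)
$\frac{B}{K} = - \frac{1}{92664 \left(- \frac{2745}{112}\right)} = \left(- \frac{1}{92664}\right) \left(- \frac{112}{2745}\right) = \frac{14}{31795335}$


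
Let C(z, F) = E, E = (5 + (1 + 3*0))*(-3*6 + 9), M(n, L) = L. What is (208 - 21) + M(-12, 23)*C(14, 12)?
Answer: -1055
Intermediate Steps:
E = -54 (E = (5 + (1 + 0))*(-18 + 9) = (5 + 1)*(-9) = 6*(-9) = -54)
C(z, F) = -54
(208 - 21) + M(-12, 23)*C(14, 12) = (208 - 21) + 23*(-54) = 187 - 1242 = -1055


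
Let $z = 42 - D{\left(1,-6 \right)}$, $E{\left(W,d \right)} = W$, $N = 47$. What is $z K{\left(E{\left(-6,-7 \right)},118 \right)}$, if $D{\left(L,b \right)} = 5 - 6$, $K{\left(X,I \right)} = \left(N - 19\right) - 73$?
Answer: $-1935$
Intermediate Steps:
$K{\left(X,I \right)} = -45$ ($K{\left(X,I \right)} = \left(47 - 19\right) - 73 = 28 - 73 = -45$)
$D{\left(L,b \right)} = -1$ ($D{\left(L,b \right)} = 5 - 6 = -1$)
$z = 43$ ($z = 42 - -1 = 42 + 1 = 43$)
$z K{\left(E{\left(-6,-7 \right)},118 \right)} = 43 \left(-45\right) = -1935$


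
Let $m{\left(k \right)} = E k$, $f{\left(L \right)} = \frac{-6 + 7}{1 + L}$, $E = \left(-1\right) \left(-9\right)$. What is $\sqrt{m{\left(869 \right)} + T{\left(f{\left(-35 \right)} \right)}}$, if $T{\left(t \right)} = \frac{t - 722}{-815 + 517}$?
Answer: $\frac{\sqrt{200783110893}}{5066} \approx 88.45$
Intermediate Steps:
$E = 9$
$f{\left(L \right)} = \frac{1}{1 + L}$ ($f{\left(L \right)} = 1 \frac{1}{1 + L} = \frac{1}{1 + L}$)
$T{\left(t \right)} = \frac{361}{149} - \frac{t}{298}$ ($T{\left(t \right)} = \frac{-722 + t}{-298} = \left(-722 + t\right) \left(- \frac{1}{298}\right) = \frac{361}{149} - \frac{t}{298}$)
$m{\left(k \right)} = 9 k$
$\sqrt{m{\left(869 \right)} + T{\left(f{\left(-35 \right)} \right)}} = \sqrt{9 \cdot 869 + \left(\frac{361}{149} - \frac{1}{298 \left(1 - 35\right)}\right)} = \sqrt{7821 + \left(\frac{361}{149} - \frac{1}{298 \left(-34\right)}\right)} = \sqrt{7821 + \left(\frac{361}{149} - - \frac{1}{10132}\right)} = \sqrt{7821 + \left(\frac{361}{149} + \frac{1}{10132}\right)} = \sqrt{7821 + \frac{24549}{10132}} = \sqrt{\frac{79266921}{10132}} = \frac{\sqrt{200783110893}}{5066}$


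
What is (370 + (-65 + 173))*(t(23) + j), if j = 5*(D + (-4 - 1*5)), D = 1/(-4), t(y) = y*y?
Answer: 461509/2 ≈ 2.3075e+5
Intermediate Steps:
t(y) = y²
D = -¼ (D = 1*(-¼) = -¼ ≈ -0.25000)
j = -185/4 (j = 5*(-¼ + (-4 - 1*5)) = 5*(-¼ + (-4 - 5)) = 5*(-¼ - 9) = 5*(-37/4) = -185/4 ≈ -46.250)
(370 + (-65 + 173))*(t(23) + j) = (370 + (-65 + 173))*(23² - 185/4) = (370 + 108)*(529 - 185/4) = 478*(1931/4) = 461509/2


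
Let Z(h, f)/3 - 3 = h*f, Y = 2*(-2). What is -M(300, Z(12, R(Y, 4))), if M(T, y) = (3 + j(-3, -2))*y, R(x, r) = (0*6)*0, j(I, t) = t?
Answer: -9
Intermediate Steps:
Y = -4
R(x, r) = 0 (R(x, r) = 0*0 = 0)
Z(h, f) = 9 + 3*f*h (Z(h, f) = 9 + 3*(h*f) = 9 + 3*(f*h) = 9 + 3*f*h)
M(T, y) = y (M(T, y) = (3 - 2)*y = 1*y = y)
-M(300, Z(12, R(Y, 4))) = -(9 + 3*0*12) = -(9 + 0) = -1*9 = -9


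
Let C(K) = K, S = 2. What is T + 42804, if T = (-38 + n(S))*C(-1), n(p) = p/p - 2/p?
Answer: 42842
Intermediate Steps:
n(p) = 1 - 2/p
T = 38 (T = (-38 + (-2 + 2)/2)*(-1) = (-38 + (½)*0)*(-1) = (-38 + 0)*(-1) = -38*(-1) = 38)
T + 42804 = 38 + 42804 = 42842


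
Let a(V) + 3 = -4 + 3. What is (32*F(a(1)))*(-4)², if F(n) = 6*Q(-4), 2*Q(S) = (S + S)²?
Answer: 98304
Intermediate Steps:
Q(S) = 2*S² (Q(S) = (S + S)²/2 = (2*S)²/2 = (4*S²)/2 = 2*S²)
a(V) = -4 (a(V) = -3 + (-4 + 3) = -3 - 1 = -4)
F(n) = 192 (F(n) = 6*(2*(-4)²) = 6*(2*16) = 6*32 = 192)
(32*F(a(1)))*(-4)² = (32*192)*(-4)² = 6144*16 = 98304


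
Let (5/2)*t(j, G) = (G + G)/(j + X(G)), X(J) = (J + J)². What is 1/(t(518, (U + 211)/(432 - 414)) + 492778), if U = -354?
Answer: 312035/153763980656 ≈ 2.0293e-6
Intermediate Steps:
X(J) = 4*J² (X(J) = (2*J)² = 4*J²)
t(j, G) = 4*G/(5*(j + 4*G²)) (t(j, G) = 2*((G + G)/(j + 4*G²))/5 = 2*((2*G)/(j + 4*G²))/5 = 2*(2*G/(j + 4*G²))/5 = 4*G/(5*(j + 4*G²)))
1/(t(518, (U + 211)/(432 - 414)) + 492778) = 1/(4*((-354 + 211)/(432 - 414))/(5*(518 + 4*((-354 + 211)/(432 - 414))²)) + 492778) = 1/(4*(-143/18)/(5*(518 + 4*(-143/18)²)) + 492778) = 1/(4*(-143*1/18)/(5*(518 + 4*(-143*1/18)²)) + 492778) = 1/((⅘)*(-143/18)/(518 + 4*(-143/18)²) + 492778) = 1/((⅘)*(-143/18)/(518 + 4*(20449/324)) + 492778) = 1/((⅘)*(-143/18)/(518 + 20449/81) + 492778) = 1/((⅘)*(-143/18)/(62407/81) + 492778) = 1/((⅘)*(-143/18)*(81/62407) + 492778) = 1/(-2574/312035 + 492778) = 1/(153763980656/312035) = 312035/153763980656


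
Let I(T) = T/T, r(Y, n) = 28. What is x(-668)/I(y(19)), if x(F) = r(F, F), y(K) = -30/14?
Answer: 28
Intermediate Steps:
y(K) = -15/7 (y(K) = -30*1/14 = -15/7)
I(T) = 1
x(F) = 28
x(-668)/I(y(19)) = 28/1 = 28*1 = 28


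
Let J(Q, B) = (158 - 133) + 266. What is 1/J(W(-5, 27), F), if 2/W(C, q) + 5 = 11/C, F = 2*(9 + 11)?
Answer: 1/291 ≈ 0.0034364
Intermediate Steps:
F = 40 (F = 2*20 = 40)
W(C, q) = 2/(-5 + 11/C)
J(Q, B) = 291 (J(Q, B) = 25 + 266 = 291)
1/J(W(-5, 27), F) = 1/291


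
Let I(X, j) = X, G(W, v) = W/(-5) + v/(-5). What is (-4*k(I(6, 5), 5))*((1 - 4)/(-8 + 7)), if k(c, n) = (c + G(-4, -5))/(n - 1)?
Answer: -117/5 ≈ -23.400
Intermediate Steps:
G(W, v) = -W/5 - v/5 (G(W, v) = W*(-⅕) + v*(-⅕) = -W/5 - v/5)
k(c, n) = (9/5 + c)/(-1 + n) (k(c, n) = (c + (-⅕*(-4) - ⅕*(-5)))/(n - 1) = (c + (⅘ + 1))/(-1 + n) = (c + 9/5)/(-1 + n) = (9/5 + c)/(-1 + n))
(-4*k(I(6, 5), 5))*((1 - 4)/(-8 + 7)) = (-4*(9/5 + 6)/(-1 + 5))*((1 - 4)/(-8 + 7)) = (-4*39/(4*5))*(-3/(-1)) = (-39/5)*(-3*(-1)) = -4*39/20*3 = -39/5*3 = -117/5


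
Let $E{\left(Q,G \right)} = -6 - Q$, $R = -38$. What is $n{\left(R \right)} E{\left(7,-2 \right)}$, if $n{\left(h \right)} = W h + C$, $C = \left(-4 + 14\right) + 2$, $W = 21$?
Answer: $10218$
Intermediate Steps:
$C = 12$ ($C = 10 + 2 = 12$)
$n{\left(h \right)} = 12 + 21 h$ ($n{\left(h \right)} = 21 h + 12 = 12 + 21 h$)
$n{\left(R \right)} E{\left(7,-2 \right)} = \left(12 + 21 \left(-38\right)\right) \left(-6 - 7\right) = \left(12 - 798\right) \left(-6 - 7\right) = \left(-786\right) \left(-13\right) = 10218$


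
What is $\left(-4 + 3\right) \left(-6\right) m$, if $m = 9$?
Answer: $54$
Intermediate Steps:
$\left(-4 + 3\right) \left(-6\right) m = \left(-4 + 3\right) \left(-6\right) 9 = \left(-1\right) \left(-6\right) 9 = 6 \cdot 9 = 54$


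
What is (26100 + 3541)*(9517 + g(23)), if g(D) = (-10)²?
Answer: 285057497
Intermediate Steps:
g(D) = 100
(26100 + 3541)*(9517 + g(23)) = (26100 + 3541)*(9517 + 100) = 29641*9617 = 285057497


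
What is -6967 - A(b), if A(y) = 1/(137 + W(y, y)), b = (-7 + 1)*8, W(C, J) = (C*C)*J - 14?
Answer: -769637522/110469 ≈ -6967.0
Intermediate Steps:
W(C, J) = -14 + J*C**2 (W(C, J) = C**2*J - 14 = J*C**2 - 14 = -14 + J*C**2)
b = -48 (b = -6*8 = -48)
A(y) = 1/(123 + y**3) (A(y) = 1/(137 + (-14 + y*y**2)) = 1/(137 + (-14 + y**3)) = 1/(123 + y**3))
-6967 - A(b) = -6967 - 1/(123 + (-48)**3) = -6967 - 1/(123 - 110592) = -6967 - 1/(-110469) = -6967 - 1*(-1/110469) = -6967 + 1/110469 = -769637522/110469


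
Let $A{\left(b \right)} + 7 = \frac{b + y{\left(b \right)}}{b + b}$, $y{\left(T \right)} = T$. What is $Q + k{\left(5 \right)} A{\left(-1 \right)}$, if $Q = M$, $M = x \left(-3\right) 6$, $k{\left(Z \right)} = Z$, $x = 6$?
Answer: $-138$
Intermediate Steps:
$M = -108$ ($M = 6 \left(-3\right) 6 = \left(-18\right) 6 = -108$)
$A{\left(b \right)} = -6$ ($A{\left(b \right)} = -7 + \frac{b + b}{b + b} = -7 + \frac{2 b}{2 b} = -7 + 2 b \frac{1}{2 b} = -7 + 1 = -6$)
$Q = -108$
$Q + k{\left(5 \right)} A{\left(-1 \right)} = -108 + 5 \left(-6\right) = -108 - 30 = -138$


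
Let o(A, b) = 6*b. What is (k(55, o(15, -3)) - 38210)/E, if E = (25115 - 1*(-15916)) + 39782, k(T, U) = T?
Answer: -38155/80813 ≈ -0.47214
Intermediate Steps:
E = 80813 (E = (25115 + 15916) + 39782 = 41031 + 39782 = 80813)
(k(55, o(15, -3)) - 38210)/E = (55 - 38210)/80813 = -38155*1/80813 = -38155/80813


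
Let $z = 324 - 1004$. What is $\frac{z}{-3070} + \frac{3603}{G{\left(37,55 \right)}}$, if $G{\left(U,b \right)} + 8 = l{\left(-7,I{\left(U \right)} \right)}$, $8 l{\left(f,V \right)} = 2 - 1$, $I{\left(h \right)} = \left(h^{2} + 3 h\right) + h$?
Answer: $- \frac{2948228}{6447} \approx -457.3$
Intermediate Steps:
$I{\left(h \right)} = h^{2} + 4 h$
$l{\left(f,V \right)} = \frac{1}{8}$ ($l{\left(f,V \right)} = \frac{2 - 1}{8} = \frac{1}{8} \cdot 1 = \frac{1}{8}$)
$G{\left(U,b \right)} = - \frac{63}{8}$ ($G{\left(U,b \right)} = -8 + \frac{1}{8} = - \frac{63}{8}$)
$z = -680$ ($z = 324 - 1004 = -680$)
$\frac{z}{-3070} + \frac{3603}{G{\left(37,55 \right)}} = - \frac{680}{-3070} + \frac{3603}{- \frac{63}{8}} = \left(-680\right) \left(- \frac{1}{3070}\right) + 3603 \left(- \frac{8}{63}\right) = \frac{68}{307} - \frac{9608}{21} = - \frac{2948228}{6447}$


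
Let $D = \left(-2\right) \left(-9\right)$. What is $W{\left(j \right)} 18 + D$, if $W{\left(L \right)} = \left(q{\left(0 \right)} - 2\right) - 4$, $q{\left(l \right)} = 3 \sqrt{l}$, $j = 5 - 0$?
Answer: $-90$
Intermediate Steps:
$j = 5$ ($j = 5 + 0 = 5$)
$W{\left(L \right)} = -6$ ($W{\left(L \right)} = \left(3 \sqrt{0} - 2\right) - 4 = \left(3 \cdot 0 - 2\right) - 4 = \left(0 - 2\right) - 4 = -2 - 4 = -6$)
$D = 18$
$W{\left(j \right)} 18 + D = \left(-6\right) 18 + 18 = -108 + 18 = -90$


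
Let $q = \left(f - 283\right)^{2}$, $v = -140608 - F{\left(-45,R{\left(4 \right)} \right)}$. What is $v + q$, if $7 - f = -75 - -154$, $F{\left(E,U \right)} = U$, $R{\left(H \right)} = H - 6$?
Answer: $-14581$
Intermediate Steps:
$R{\left(H \right)} = -6 + H$
$v = -140606$ ($v = -140608 - \left(-6 + 4\right) = -140608 - -2 = -140608 + 2 = -140606$)
$f = -72$ ($f = 7 - \left(-75 - -154\right) = 7 - \left(-75 + 154\right) = 7 - 79 = -72$)
$q = 126025$ ($q = \left(-72 - 283\right)^{2} = \left(-355\right)^{2} = 126025$)
$v + q = -140606 + 126025 = -14581$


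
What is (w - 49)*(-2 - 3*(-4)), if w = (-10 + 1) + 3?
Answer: -550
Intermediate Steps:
w = -6 (w = -9 + 3 = -6)
(w - 49)*(-2 - 3*(-4)) = (-6 - 49)*(-2 - 3*(-4)) = -55*(-2 + 12) = -55*10 = -550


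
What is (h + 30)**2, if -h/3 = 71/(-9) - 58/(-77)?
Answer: 141015625/53361 ≈ 2642.7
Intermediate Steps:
h = 4945/231 (h = -3*(71/(-9) - 58/(-77)) = -3*(71*(-1/9) - 58*(-1/77)) = -3*(-71/9 + 58/77) = -3*(-4945/693) = 4945/231 ≈ 21.407)
(h + 30)**2 = (4945/231 + 30)**2 = (11875/231)**2 = 141015625/53361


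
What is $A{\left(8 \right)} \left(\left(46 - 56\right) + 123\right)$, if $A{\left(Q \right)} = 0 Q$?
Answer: $0$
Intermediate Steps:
$A{\left(Q \right)} = 0$
$A{\left(8 \right)} \left(\left(46 - 56\right) + 123\right) = 0 \left(\left(46 - 56\right) + 123\right) = 0 \left(-10 + 123\right) = 0 \cdot 113 = 0$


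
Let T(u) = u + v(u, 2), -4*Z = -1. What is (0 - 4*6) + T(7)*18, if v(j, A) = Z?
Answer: 213/2 ≈ 106.50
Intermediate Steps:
Z = 1/4 (Z = -1/4*(-1) = 1/4 ≈ 0.25000)
v(j, A) = 1/4
T(u) = 1/4 + u (T(u) = u + 1/4 = 1/4 + u)
(0 - 4*6) + T(7)*18 = (0 - 4*6) + (1/4 + 7)*18 = (0 - 24) + (29/4)*18 = -24 + 261/2 = 213/2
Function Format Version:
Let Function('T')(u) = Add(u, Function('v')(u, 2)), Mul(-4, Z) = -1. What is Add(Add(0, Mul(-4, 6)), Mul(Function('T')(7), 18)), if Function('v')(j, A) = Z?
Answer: Rational(213, 2) ≈ 106.50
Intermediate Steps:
Z = Rational(1, 4) (Z = Mul(Rational(-1, 4), -1) = Rational(1, 4) ≈ 0.25000)
Function('v')(j, A) = Rational(1, 4)
Function('T')(u) = Add(Rational(1, 4), u) (Function('T')(u) = Add(u, Rational(1, 4)) = Add(Rational(1, 4), u))
Add(Add(0, Mul(-4, 6)), Mul(Function('T')(7), 18)) = Add(Add(0, Mul(-4, 6)), Mul(Add(Rational(1, 4), 7), 18)) = Add(Add(0, -24), Mul(Rational(29, 4), 18)) = Add(-24, Rational(261, 2)) = Rational(213, 2)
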